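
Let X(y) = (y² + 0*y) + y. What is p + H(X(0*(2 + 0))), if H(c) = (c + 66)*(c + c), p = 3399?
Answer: 3399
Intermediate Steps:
X(y) = y + y² (X(y) = (y² + 0) + y = y² + y = y + y²)
H(c) = 2*c*(66 + c) (H(c) = (66 + c)*(2*c) = 2*c*(66 + c))
p + H(X(0*(2 + 0))) = 3399 + 2*((0*(2 + 0))*(1 + 0*(2 + 0)))*(66 + (0*(2 + 0))*(1 + 0*(2 + 0))) = 3399 + 2*((0*2)*(1 + 0*2))*(66 + (0*2)*(1 + 0*2)) = 3399 + 2*(0*(1 + 0))*(66 + 0*(1 + 0)) = 3399 + 2*(0*1)*(66 + 0*1) = 3399 + 2*0*(66 + 0) = 3399 + 2*0*66 = 3399 + 0 = 3399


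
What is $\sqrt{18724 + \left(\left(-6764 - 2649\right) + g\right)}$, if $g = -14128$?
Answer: $i \sqrt{4817} \approx 69.405 i$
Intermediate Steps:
$\sqrt{18724 + \left(\left(-6764 - 2649\right) + g\right)} = \sqrt{18724 - 23541} = \sqrt{-4817} = i \sqrt{4817}$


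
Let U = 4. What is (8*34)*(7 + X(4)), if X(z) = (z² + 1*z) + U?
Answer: 8432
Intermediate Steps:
X(z) = 4 + z + z² (X(z) = (z² + 1*z) + 4 = (z² + z) + 4 = (z + z²) + 4 = 4 + z + z²)
(8*34)*(7 + X(4)) = (8*34)*(7 + (4 + 4 + 4²)) = 272*(7 + (4 + 4 + 16)) = 272*(7 + 24) = 272*31 = 8432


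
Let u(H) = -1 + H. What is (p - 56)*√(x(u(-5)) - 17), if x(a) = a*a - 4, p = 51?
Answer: -5*√15 ≈ -19.365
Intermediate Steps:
x(a) = -4 + a² (x(a) = a² - 4 = -4 + a²)
(p - 56)*√(x(u(-5)) - 17) = (51 - 56)*√((-4 + (-1 - 5)²) - 17) = -5*√((-4 + (-6)²) - 17) = -5*√((-4 + 36) - 17) = -5*√(32 - 17) = -5*√15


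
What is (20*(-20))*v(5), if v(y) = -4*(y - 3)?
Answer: 3200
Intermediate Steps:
v(y) = 12 - 4*y (v(y) = -4*(-3 + y) = 12 - 4*y)
(20*(-20))*v(5) = (20*(-20))*(12 - 4*5) = -400*(12 - 20) = -400*(-8) = 3200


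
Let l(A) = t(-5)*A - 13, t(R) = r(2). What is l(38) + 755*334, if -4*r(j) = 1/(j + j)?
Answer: 2017237/8 ≈ 2.5215e+5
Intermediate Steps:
r(j) = -1/(8*j) (r(j) = -1/(4*(j + j)) = -1/(2*j)/4 = -1/(8*j))
t(R) = -1/16 (t(R) = -⅛/2 = -⅛*½ = -1/16)
l(A) = -13 - A/16 (l(A) = -A/16 - 13 = -13 - A/16)
l(38) + 755*334 = (-13 - 1/16*38) + 755*334 = (-13 - 19/8) + 252170 = -123/8 + 252170 = 2017237/8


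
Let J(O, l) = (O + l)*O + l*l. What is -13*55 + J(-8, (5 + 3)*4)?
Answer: 117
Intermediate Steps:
J(O, l) = l² + O*(O + l) (J(O, l) = O*(O + l) + l² = l² + O*(O + l))
-13*55 + J(-8, (5 + 3)*4) = -13*55 + ((-8)² + ((5 + 3)*4)² - 8*(5 + 3)*4) = -715 + (64 + (8*4)² - 64*4) = -715 + (64 + 32² - 8*32) = -715 + (64 + 1024 - 256) = -715 + 832 = 117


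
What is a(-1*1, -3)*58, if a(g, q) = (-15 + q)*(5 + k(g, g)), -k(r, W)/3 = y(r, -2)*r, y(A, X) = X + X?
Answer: 7308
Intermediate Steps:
y(A, X) = 2*X
k(r, W) = 12*r (k(r, W) = -3*2*(-2)*r = -(-12)*r = 12*r)
a(g, q) = (-15 + q)*(5 + 12*g)
a(-1*1, -3)*58 = (-75 - (-180) + 5*(-3) + 12*(-1*1)*(-3))*58 = (-75 - 180*(-1) - 15 + 12*(-1)*(-3))*58 = (-75 + 180 - 15 + 36)*58 = 126*58 = 7308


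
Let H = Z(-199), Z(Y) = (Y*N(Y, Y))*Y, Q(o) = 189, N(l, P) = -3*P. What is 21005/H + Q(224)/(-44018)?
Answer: -3543701543/1040664620346 ≈ -0.0034052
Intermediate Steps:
Z(Y) = -3*Y**3 (Z(Y) = (Y*(-3*Y))*Y = (-3*Y**2)*Y = -3*Y**3)
H = 23641797 (H = -3*(-199)**3 = -3*(-7880599) = 23641797)
21005/H + Q(224)/(-44018) = 21005/23641797 + 189/(-44018) = 21005*(1/23641797) + 189*(-1/44018) = 21005/23641797 - 189/44018 = -3543701543/1040664620346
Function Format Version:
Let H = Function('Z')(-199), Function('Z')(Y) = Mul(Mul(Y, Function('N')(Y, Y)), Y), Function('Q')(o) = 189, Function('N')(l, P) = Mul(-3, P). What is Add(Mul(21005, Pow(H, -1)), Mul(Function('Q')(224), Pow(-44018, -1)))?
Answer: Rational(-3543701543, 1040664620346) ≈ -0.0034052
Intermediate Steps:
Function('Z')(Y) = Mul(-3, Pow(Y, 3)) (Function('Z')(Y) = Mul(Mul(Y, Mul(-3, Y)), Y) = Mul(Mul(-3, Pow(Y, 2)), Y) = Mul(-3, Pow(Y, 3)))
H = 23641797 (H = Mul(-3, Pow(-199, 3)) = Mul(-3, -7880599) = 23641797)
Add(Mul(21005, Pow(H, -1)), Mul(Function('Q')(224), Pow(-44018, -1))) = Add(Mul(21005, Pow(23641797, -1)), Mul(189, Pow(-44018, -1))) = Add(Mul(21005, Rational(1, 23641797)), Mul(189, Rational(-1, 44018))) = Add(Rational(21005, 23641797), Rational(-189, 44018)) = Rational(-3543701543, 1040664620346)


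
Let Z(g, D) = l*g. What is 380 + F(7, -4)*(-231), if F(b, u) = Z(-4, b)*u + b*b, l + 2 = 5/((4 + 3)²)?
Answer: -27469/7 ≈ -3924.1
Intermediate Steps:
l = -93/49 (l = -2 + 5/((4 + 3)²) = -2 + 5/(7²) = -2 + 5/49 = -93/49 ≈ -1.8980)
Z(g, D) = -93*g/49
F(b, u) = b² + 372*u/49 (F(b, u) = (-93/49*(-4))*u + b*b = 372*u/49 + b² = b² + 372*u/49)
380 + F(7, -4)*(-231) = 380 + (7² + (372/49)*(-4))*(-231) = 380 + (49 - 1488/49)*(-231) = 380 + (913/49)*(-231) = 380 - 30129/7 = -27469/7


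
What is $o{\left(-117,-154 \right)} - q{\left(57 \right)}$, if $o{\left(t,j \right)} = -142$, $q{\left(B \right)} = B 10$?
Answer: $-712$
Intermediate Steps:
$q{\left(B \right)} = 10 B$
$o{\left(-117,-154 \right)} - q{\left(57 \right)} = -142 - 10 \cdot 57 = -142 - 570 = -712$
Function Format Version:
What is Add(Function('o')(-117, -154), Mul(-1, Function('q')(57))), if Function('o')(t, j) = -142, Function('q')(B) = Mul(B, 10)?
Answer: -712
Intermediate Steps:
Function('q')(B) = Mul(10, B)
Add(Function('o')(-117, -154), Mul(-1, Function('q')(57))) = Add(-142, Mul(-1, Mul(10, 57))) = Add(-142, Mul(-1, 570)) = Add(-142, -570) = -712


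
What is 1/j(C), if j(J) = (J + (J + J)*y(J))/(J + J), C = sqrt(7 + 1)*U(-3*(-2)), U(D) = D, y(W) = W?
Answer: -2/1151 + 48*sqrt(2)/1151 ≈ 0.057239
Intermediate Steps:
C = 12*sqrt(2) (C = sqrt(7 + 1)*(-3*(-2)) = sqrt(8)*6 = (2*sqrt(2))*6 = 12*sqrt(2) ≈ 16.971)
j(J) = (J + 2*J**2)/(2*J) (j(J) = (J + (J + J)*J)/(J + J) = (J + (2*J)*J)/((2*J)) = (J + 2*J**2)*(1/(2*J)) = (J + 2*J**2)/(2*J))
1/j(C) = 1/(1/2 + 12*sqrt(2))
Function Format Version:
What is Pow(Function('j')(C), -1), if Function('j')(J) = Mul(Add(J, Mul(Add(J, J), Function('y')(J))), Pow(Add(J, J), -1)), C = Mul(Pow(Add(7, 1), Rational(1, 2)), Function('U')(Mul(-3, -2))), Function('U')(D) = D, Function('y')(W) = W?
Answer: Add(Rational(-2, 1151), Mul(Rational(48, 1151), Pow(2, Rational(1, 2)))) ≈ 0.057239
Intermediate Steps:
C = Mul(12, Pow(2, Rational(1, 2))) (C = Mul(Pow(Add(7, 1), Rational(1, 2)), Mul(-3, -2)) = Mul(Pow(8, Rational(1, 2)), 6) = Mul(Mul(2, Pow(2, Rational(1, 2))), 6) = Mul(12, Pow(2, Rational(1, 2))) ≈ 16.971)
Function('j')(J) = Mul(Rational(1, 2), Pow(J, -1), Add(J, Mul(2, Pow(J, 2)))) (Function('j')(J) = Mul(Add(J, Mul(Add(J, J), J)), Pow(Add(J, J), -1)) = Mul(Add(J, Mul(Mul(2, J), J)), Pow(Mul(2, J), -1)) = Mul(Add(J, Mul(2, Pow(J, 2))), Mul(Rational(1, 2), Pow(J, -1))) = Mul(Rational(1, 2), Pow(J, -1), Add(J, Mul(2, Pow(J, 2)))))
Pow(Function('j')(C), -1) = Pow(Add(Rational(1, 2), Mul(12, Pow(2, Rational(1, 2)))), -1)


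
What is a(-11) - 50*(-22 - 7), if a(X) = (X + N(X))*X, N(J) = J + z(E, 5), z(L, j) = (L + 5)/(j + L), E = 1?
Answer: 1681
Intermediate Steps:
z(L, j) = (5 + L)/(L + j)
N(J) = 1 + J (N(J) = J + (5 + 1)/(1 + 5) = J + 6/6 = J + (1/6)*6 = J + 1 = 1 + J)
a(X) = X*(1 + 2*X) (a(X) = (X + (1 + X))*X = (1 + 2*X)*X = X*(1 + 2*X))
a(-11) - 50*(-22 - 7) = -11*(1 + 2*(-11)) - 50*(-22 - 7) = -11*(1 - 22) - 50*(-29) = -11*(-21) + 1450 = 231 + 1450 = 1681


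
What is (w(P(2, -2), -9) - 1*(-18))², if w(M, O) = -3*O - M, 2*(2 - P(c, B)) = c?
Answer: 1936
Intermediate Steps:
P(c, B) = 2 - c/2
w(M, O) = -M - 3*O
(w(P(2, -2), -9) - 1*(-18))² = ((-(2 - ½*2) - 3*(-9)) - 1*(-18))² = ((-(2 - 1) + 27) + 18)² = ((-1*1 + 27) + 18)² = ((-1 + 27) + 18)² = (26 + 18)² = 44² = 1936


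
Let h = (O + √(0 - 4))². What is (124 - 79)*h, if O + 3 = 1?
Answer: -360*I ≈ -360.0*I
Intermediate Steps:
O = -2 (O = -3 + 1 = -2)
h = (-2 + 2*I)² (h = (-2 + √(0 - 4))² = (-2 + √(-4))² = (-2 + 2*I)² ≈ -8.0*I)
(124 - 79)*h = (124 - 79)*(-8*I) = 45*(-8*I) = -360*I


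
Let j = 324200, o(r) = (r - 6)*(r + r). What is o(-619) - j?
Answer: 449550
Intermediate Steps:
o(r) = 2*r*(-6 + r) (o(r) = (-6 + r)*(2*r) = 2*r*(-6 + r))
o(-619) - j = 2*(-619)*(-6 - 619) - 1*324200 = 2*(-619)*(-625) - 324200 = 773750 - 324200 = 449550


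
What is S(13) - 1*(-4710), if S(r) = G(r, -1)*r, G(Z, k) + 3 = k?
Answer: 4658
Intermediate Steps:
G(Z, k) = -3 + k
S(r) = -4*r (S(r) = (-3 - 1)*r = -4*r)
S(13) - 1*(-4710) = -4*13 - 1*(-4710) = -52 + 4710 = 4658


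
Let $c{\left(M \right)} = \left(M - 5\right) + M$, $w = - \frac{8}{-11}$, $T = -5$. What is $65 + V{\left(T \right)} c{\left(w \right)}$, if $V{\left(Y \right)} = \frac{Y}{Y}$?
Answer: $\frac{676}{11} \approx 61.455$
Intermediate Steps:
$w = \frac{8}{11}$ ($w = \left(-8\right) \left(- \frac{1}{11}\right) = \frac{8}{11} \approx 0.72727$)
$V{\left(Y \right)} = 1$
$c{\left(M \right)} = -5 + 2 M$ ($c{\left(M \right)} = \left(-5 + M\right) + M = -5 + 2 M$)
$65 + V{\left(T \right)} c{\left(w \right)} = 65 + 1 \left(-5 + 2 \cdot \frac{8}{11}\right) = 65 + 1 \left(-5 + \frac{16}{11}\right) = 65 + 1 \left(- \frac{39}{11}\right) = 65 - \frac{39}{11} = \frac{676}{11}$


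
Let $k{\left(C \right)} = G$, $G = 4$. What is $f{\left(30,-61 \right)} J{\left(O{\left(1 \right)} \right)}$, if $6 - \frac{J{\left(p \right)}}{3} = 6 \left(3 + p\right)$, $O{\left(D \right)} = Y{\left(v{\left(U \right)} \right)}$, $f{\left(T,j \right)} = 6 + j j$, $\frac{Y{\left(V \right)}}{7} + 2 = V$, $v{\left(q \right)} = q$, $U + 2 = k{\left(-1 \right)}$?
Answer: $-134172$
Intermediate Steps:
$k{\left(C \right)} = 4$
$U = 2$ ($U = -2 + 4 = 2$)
$Y{\left(V \right)} = -14 + 7 V$
$f{\left(T,j \right)} = 6 + j^{2}$
$O{\left(D \right)} = 0$ ($O{\left(D \right)} = -14 + 7 \cdot 2 = -14 + 14 = 0$)
$J{\left(p \right)} = -36 - 18 p$ ($J{\left(p \right)} = 18 - 3 \cdot 6 \left(3 + p\right) = 18 - 3 \left(18 + 6 p\right) = 18 - \left(54 + 18 p\right) = -36 - 18 p$)
$f{\left(30,-61 \right)} J{\left(O{\left(1 \right)} \right)} = \left(6 + \left(-61\right)^{2}\right) \left(-36 - 0\right) = \left(6 + 3721\right) \left(-36 + 0\right) = 3727 \left(-36\right) = -134172$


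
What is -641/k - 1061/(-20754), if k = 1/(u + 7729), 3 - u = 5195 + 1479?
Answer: -14074905151/20754 ≈ -6.7818e+5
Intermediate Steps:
u = -6671 (u = 3 - (5195 + 1479) = 3 - 1*6674 = 3 - 6674 = -6671)
k = 1/1058 (k = 1/(-6671 + 7729) = 1/1058 ≈ 0.00094518)
-641/k - 1061/(-20754) = -641/1/1058 - 1061/(-20754) = -641*1058 - 1061*(-1/20754) = -678178 + 1061/20754 = -14074905151/20754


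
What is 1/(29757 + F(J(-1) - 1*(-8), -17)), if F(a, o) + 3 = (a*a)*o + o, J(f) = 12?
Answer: 1/22937 ≈ 4.3598e-5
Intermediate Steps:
F(a, o) = -3 + o + o*a**2 (F(a, o) = -3 + ((a*a)*o + o) = -3 + (a**2*o + o) = -3 + (o*a**2 + o) = -3 + (o + o*a**2) = -3 + o + o*a**2)
1/(29757 + F(J(-1) - 1*(-8), -17)) = 1/(29757 + (-3 - 17 - 17*(12 - 1*(-8))**2)) = 1/(29757 + (-3 - 17 - 17*(12 + 8)**2)) = 1/(29757 + (-3 - 17 - 17*20**2)) = 1/(29757 + (-3 - 17 - 17*400)) = 1/(29757 + (-3 - 17 - 6800)) = 1/(29757 - 6820) = 1/22937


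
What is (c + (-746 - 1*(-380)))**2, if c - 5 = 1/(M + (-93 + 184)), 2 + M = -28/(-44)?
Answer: 126689724225/972196 ≈ 1.3031e+5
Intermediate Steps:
M = -15/11 (M = -2 - 28/(-44) = -2 - 1/44*(-28) = -2 + 7/11 = -15/11 ≈ -1.3636)
c = 4941/986 (c = 5 + 1/(-15/11 + (-93 + 184)) = 5 + 1/(-15/11 + 91) = 5 + 1/(986/11) = 5 + 11/986 = 4941/986 ≈ 5.0112)
(c + (-746 - 1*(-380)))**2 = (4941/986 + (-746 - 1*(-380)))**2 = (4941/986 + (-746 + 380))**2 = (4941/986 - 366)**2 = (-355935/986)**2 = 126689724225/972196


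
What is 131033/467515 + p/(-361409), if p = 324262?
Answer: -104240843433/168964128635 ≈ -0.61694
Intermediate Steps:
131033/467515 + p/(-361409) = 131033/467515 + 324262/(-361409) = 131033*(1/467515) + 324262*(-1/361409) = 131033/467515 - 324262/361409 = -104240843433/168964128635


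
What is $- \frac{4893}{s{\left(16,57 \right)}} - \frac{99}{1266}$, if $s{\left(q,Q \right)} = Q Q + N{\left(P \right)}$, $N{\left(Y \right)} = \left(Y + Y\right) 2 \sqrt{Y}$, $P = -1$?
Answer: $- \frac{7057033215}{4454639174} - \frac{19572 i}{10556017} \approx -1.5842 - 0.0018541 i$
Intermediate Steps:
$N{\left(Y \right)} = 4 Y^{\frac{3}{2}}$ ($N{\left(Y \right)} = 2 Y 2 \sqrt{Y} = 4 Y \sqrt{Y} = 4 Y^{\frac{3}{2}}$)
$s{\left(q,Q \right)} = Q^{2} - 4 i$ ($s{\left(q,Q \right)} = Q Q + 4 \left(-1\right)^{\frac{3}{2}} = Q^{2} + 4 \left(- i\right) = Q^{2} - 4 i$)
$- \frac{4893}{s{\left(16,57 \right)}} - \frac{99}{1266} = - \frac{4893}{57^{2} - 4 i} - \frac{99}{1266} = - \frac{4893}{3249 - 4 i} - \frac{33}{422} = - 4893 \frac{3249 + 4 i}{10556017} - \frac{33}{422} = - \frac{4893 \left(3249 + 4 i\right)}{10556017} - \frac{33}{422} = - \frac{33}{422} - \frac{4893 \left(3249 + 4 i\right)}{10556017}$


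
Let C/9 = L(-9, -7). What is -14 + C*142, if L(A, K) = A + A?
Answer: -23018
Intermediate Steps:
L(A, K) = 2*A
C = -162 (C = 9*(2*(-9)) = 9*(-18) = -162)
-14 + C*142 = -14 - 162*142 = -14 - 23004 = -23018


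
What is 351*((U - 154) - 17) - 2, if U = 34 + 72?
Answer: -22817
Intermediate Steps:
U = 106
351*((U - 154) - 17) - 2 = 351*((106 - 154) - 17) - 2 = 351*(-48 - 17) - 2 = 351*(-65) - 2 = -22815 - 2 = -22817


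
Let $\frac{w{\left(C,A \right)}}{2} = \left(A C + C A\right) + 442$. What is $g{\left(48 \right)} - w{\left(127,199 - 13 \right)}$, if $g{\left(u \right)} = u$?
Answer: $-95324$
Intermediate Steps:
$w{\left(C,A \right)} = 884 + 4 A C$ ($w{\left(C,A \right)} = 2 \left(\left(A C + C A\right) + 442\right) = 2 \left(\left(A C + A C\right) + 442\right) = 2 \left(2 A C + 442\right) = 2 \left(442 + 2 A C\right) = 884 + 4 A C$)
$g{\left(48 \right)} - w{\left(127,199 - 13 \right)} = 48 - \left(884 + 4 \left(199 - 13\right) 127\right) = 48 - \left(884 + 4 \cdot 186 \cdot 127\right) = 48 - \left(884 + 94488\right) = 48 - 95372 = -95324$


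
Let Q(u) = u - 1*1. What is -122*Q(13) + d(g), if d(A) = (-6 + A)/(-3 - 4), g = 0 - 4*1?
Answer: -10238/7 ≈ -1462.6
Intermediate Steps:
Q(u) = -1 + u (Q(u) = u - 1 = -1 + u)
g = -4 (g = 0 - 4 = -4)
d(A) = 6/7 - A/7 (d(A) = (-6 + A)/(-7) = (-6 + A)*(-1/7) = 6/7 - A/7)
-122*Q(13) + d(g) = -122*(-1 + 13) + (6/7 - 1/7*(-4)) = -122*12 + (6/7 + 4/7) = -1464 + 10/7 = -10238/7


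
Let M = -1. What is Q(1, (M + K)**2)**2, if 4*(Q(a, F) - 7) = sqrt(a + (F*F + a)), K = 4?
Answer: (28 + sqrt(83))**2/16 ≈ 86.074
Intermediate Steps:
Q(a, F) = 7 + sqrt(F**2 + 2*a)/4 (Q(a, F) = 7 + sqrt(a + (F*F + a))/4 = 7 + sqrt(a + (F**2 + a))/4 = 7 + sqrt(a + (a + F**2))/4 = 7 + sqrt(F**2 + 2*a)/4)
Q(1, (M + K)**2)**2 = (7 + sqrt(((-1 + 4)**2)**2 + 2*1)/4)**2 = (7 + sqrt((3**2)**2 + 2)/4)**2 = (7 + sqrt(9**2 + 2)/4)**2 = (7 + sqrt(81 + 2)/4)**2 = (7 + sqrt(83)/4)**2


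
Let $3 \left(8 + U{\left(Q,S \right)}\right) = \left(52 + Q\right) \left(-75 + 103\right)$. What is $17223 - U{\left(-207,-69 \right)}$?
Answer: $\frac{56033}{3} \approx 18678.0$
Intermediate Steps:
$U{\left(Q,S \right)} = \frac{1432}{3} + \frac{28 Q}{3}$ ($U{\left(Q,S \right)} = -8 + \frac{\left(52 + Q\right) \left(-75 + 103\right)}{3} = -8 + \frac{\left(52 + Q\right) 28}{3} = -8 + \frac{1456 + 28 Q}{3} = -8 + \left(\frac{1456}{3} + \frac{28 Q}{3}\right) = \frac{1432}{3} + \frac{28 Q}{3}$)
$17223 - U{\left(-207,-69 \right)} = 17223 - \left(\frac{1432}{3} + \frac{28}{3} \left(-207\right)\right) = 17223 - \left(\frac{1432}{3} - 1932\right) = 17223 - - \frac{4364}{3} = 17223 + \frac{4364}{3} = \frac{56033}{3}$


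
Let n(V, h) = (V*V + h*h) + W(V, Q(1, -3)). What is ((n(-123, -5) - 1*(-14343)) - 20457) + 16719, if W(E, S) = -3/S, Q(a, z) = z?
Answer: 25760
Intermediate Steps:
n(V, h) = 1 + V² + h² (n(V, h) = (V*V + h*h) - 3/(-3) = (V² + h²) - 3*(-⅓) = (V² + h²) + 1 = 1 + V² + h²)
((n(-123, -5) - 1*(-14343)) - 20457) + 16719 = (((1 + (-123)² + (-5)²) - 1*(-14343)) - 20457) + 16719 = (((1 + 15129 + 25) + 14343) - 20457) + 16719 = ((15155 + 14343) - 20457) + 16719 = (29498 - 20457) + 16719 = 9041 + 16719 = 25760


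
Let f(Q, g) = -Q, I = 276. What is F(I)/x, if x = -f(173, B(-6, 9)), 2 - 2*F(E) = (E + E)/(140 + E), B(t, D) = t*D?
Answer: 35/17992 ≈ 0.0019453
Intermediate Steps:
B(t, D) = D*t
F(E) = 1 - E/(140 + E) (F(E) = 1 - (E + E)/(2*(140 + E)) = 1 - 2*E/(2*(140 + E)) = 1 - E/(140 + E))
x = 173 (x = -(-1)*173 = -1*(-173) = 173)
F(I)/x = (140/(140 + 276))/173 = (140/416)*(1/173) = (140*(1/416))*(1/173) = (35/104)*(1/173) = 35/17992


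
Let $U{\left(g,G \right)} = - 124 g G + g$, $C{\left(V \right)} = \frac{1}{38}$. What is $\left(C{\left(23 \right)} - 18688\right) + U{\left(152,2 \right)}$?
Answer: $- \frac{2136815}{38} \approx -56232.0$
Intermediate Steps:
$C{\left(V \right)} = \frac{1}{38}$
$U{\left(g,G \right)} = g - 124 G g$ ($U{\left(g,G \right)} = - 124 G g + g = g - 124 G g$)
$\left(C{\left(23 \right)} - 18688\right) + U{\left(152,2 \right)} = \left(\frac{1}{38} - 18688\right) + 152 \left(1 - 248\right) = - \frac{710143}{38} + 152 \left(1 - 248\right) = - \frac{710143}{38} + 152 \left(-247\right) = - \frac{710143}{38} - 37544 = - \frac{2136815}{38}$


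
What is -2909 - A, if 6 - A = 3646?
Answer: 731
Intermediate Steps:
A = -3640 (A = 6 - 1*3646 = 6 - 3646 = -3640)
-2909 - A = -2909 - 1*(-3640) = -2909 + 3640 = 731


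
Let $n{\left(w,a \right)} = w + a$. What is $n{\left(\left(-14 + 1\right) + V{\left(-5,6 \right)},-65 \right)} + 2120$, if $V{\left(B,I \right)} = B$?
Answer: $2037$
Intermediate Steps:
$n{\left(w,a \right)} = a + w$
$n{\left(\left(-14 + 1\right) + V{\left(-5,6 \right)},-65 \right)} + 2120 = \left(-65 + \left(\left(-14 + 1\right) - 5\right)\right) + 2120 = \left(-65 - 18\right) + 2120 = -83 + 2120 = 2037$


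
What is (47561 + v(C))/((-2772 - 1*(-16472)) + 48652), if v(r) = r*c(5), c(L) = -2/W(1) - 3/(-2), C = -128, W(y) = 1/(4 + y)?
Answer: 48649/62352 ≈ 0.78023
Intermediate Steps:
c(L) = -17/2 (c(L) = -2/(1/(4 + 1)) - 3/(-2) = -2/(1/5) - 3*(-½) = -2/⅕ + 3/2 = -2*5 + 3/2 = -10 + 3/2 = -17/2)
v(r) = -17*r/2 (v(r) = r*(-17/2) = -17*r/2)
(47561 + v(C))/((-2772 - 1*(-16472)) + 48652) = (47561 - 17/2*(-128))/((-2772 - 1*(-16472)) + 48652) = (47561 + 1088)/((-2772 + 16472) + 48652) = 48649/(13700 + 48652) = 48649/62352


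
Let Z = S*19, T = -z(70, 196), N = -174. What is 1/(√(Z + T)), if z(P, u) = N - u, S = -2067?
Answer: -I*√38903/38903 ≈ -0.00507*I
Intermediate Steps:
z(P, u) = -174 - u
T = 370 (T = -(-174 - 1*196) = -(-174 - 196) = -1*(-370) = 370)
Z = -39273 (Z = -2067*19 = -39273)
1/(√(Z + T)) = 1/(√(-39273 + 370)) = 1/(√(-38903)) = 1/(I*√38903) = -I*√38903/38903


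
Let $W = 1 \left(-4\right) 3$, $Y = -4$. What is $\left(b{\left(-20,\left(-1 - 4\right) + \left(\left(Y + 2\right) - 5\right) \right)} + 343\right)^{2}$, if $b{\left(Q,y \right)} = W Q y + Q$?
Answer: $6538249$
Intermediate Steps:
$W = -12$ ($W = \left(-4\right) 3 = -12$)
$b{\left(Q,y \right)} = Q - 12 Q y$ ($b{\left(Q,y \right)} = - 12 Q y + Q = Q - 12 Q y$)
$\left(b{\left(-20,\left(-1 - 4\right) + \left(\left(Y + 2\right) - 5\right) \right)} + 343\right)^{2} = \left(- 20 \left(1 - 12 \left(\left(-1 - 4\right) + \left(\left(-4 + 2\right) - 5\right)\right)\right) + 343\right)^{2} = \left(- 20 \left(1 - 12 \left(-5 - 7\right)\right) + 343\right)^{2} = \left(- 20 \left(1 - -144\right) + 343\right)^{2} = \left(- 20 \left(1 + 144\right) + 343\right)^{2} = \left(\left(-20\right) 145 + 343\right)^{2} = \left(-2900 + 343\right)^{2} = \left(-2557\right)^{2} = 6538249$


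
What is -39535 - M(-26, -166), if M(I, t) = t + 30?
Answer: -39399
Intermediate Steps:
M(I, t) = 30 + t
-39535 - M(-26, -166) = -39535 - (30 - 166) = -39535 - 1*(-136) = -39535 + 136 = -39399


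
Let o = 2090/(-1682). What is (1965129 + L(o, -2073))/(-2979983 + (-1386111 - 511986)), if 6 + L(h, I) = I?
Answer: -196305/487808 ≈ -0.40242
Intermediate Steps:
o = -1045/841 (o = 2090*(-1/1682) = -1045/841 ≈ -1.2426)
L(h, I) = -6 + I
(1965129 + L(o, -2073))/(-2979983 + (-1386111 - 511986)) = (1965129 + (-6 - 2073))/(-2979983 + (-1386111 - 511986)) = (1965129 - 2079)/(-2979983 - 1898097) = 1963050/(-4878080) = 1963050*(-1/4878080) = -196305/487808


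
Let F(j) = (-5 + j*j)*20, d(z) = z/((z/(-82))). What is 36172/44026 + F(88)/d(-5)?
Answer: -1702844544/902533 ≈ -1886.7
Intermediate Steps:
d(z) = -82 (d(z) = z/((z*(-1/82))) = z/((-z/82)) = z*(-82/z) = -82)
F(j) = -100 + 20*j² (F(j) = (-5 + j²)*20 = -100 + 20*j²)
36172/44026 + F(88)/d(-5) = 36172/44026 + (-100 + 20*88²)/(-82) = 36172*(1/44026) + (-100 + 20*7744)*(-1/82) = 18086/22013 + (-100 + 154880)*(-1/82) = 18086/22013 + 154780*(-1/82) = 18086/22013 - 77390/41 = -1702844544/902533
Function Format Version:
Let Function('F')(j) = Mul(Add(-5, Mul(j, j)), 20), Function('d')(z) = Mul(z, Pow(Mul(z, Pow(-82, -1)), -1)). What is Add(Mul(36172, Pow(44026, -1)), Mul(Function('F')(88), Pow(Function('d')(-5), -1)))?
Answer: Rational(-1702844544, 902533) ≈ -1886.7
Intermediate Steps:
Function('d')(z) = -82 (Function('d')(z) = Mul(z, Pow(Mul(z, Rational(-1, 82)), -1)) = Mul(z, Pow(Mul(Rational(-1, 82), z), -1)) = Mul(z, Mul(-82, Pow(z, -1))) = -82)
Function('F')(j) = Add(-100, Mul(20, Pow(j, 2))) (Function('F')(j) = Mul(Add(-5, Pow(j, 2)), 20) = Add(-100, Mul(20, Pow(j, 2))))
Add(Mul(36172, Pow(44026, -1)), Mul(Function('F')(88), Pow(Function('d')(-5), -1))) = Add(Mul(36172, Pow(44026, -1)), Mul(Add(-100, Mul(20, Pow(88, 2))), Pow(-82, -1))) = Add(Mul(36172, Rational(1, 44026)), Mul(Add(-100, Mul(20, 7744)), Rational(-1, 82))) = Add(Rational(18086, 22013), Mul(Add(-100, 154880), Rational(-1, 82))) = Add(Rational(18086, 22013), Mul(154780, Rational(-1, 82))) = Add(Rational(18086, 22013), Rational(-77390, 41)) = Rational(-1702844544, 902533)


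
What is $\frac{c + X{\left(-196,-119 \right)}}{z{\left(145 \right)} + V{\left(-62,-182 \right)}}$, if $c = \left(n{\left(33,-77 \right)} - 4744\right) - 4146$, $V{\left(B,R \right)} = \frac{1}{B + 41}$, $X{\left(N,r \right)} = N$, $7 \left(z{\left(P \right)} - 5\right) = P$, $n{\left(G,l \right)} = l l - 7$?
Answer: $- \frac{1356}{11} \approx -123.27$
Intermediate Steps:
$n{\left(G,l \right)} = -7 + l^{2}$ ($n{\left(G,l \right)} = l^{2} - 7 = -7 + l^{2}$)
$z{\left(P \right)} = 5 + \frac{P}{7}$
$V{\left(B,R \right)} = \frac{1}{41 + B}$
$c = -2968$ ($c = \left(\left(-7 + \left(-77\right)^{2}\right) - 4744\right) - 4146 = \left(\left(-7 + 5929\right) - 4744\right) - 4146 = \left(5922 - 4744\right) - 4146 = 1178 - 4146 = -2968$)
$\frac{c + X{\left(-196,-119 \right)}}{z{\left(145 \right)} + V{\left(-62,-182 \right)}} = \frac{-2968 - 196}{\left(5 + \frac{1}{7} \cdot 145\right) + \frac{1}{41 - 62}} = - \frac{3164}{\left(5 + \frac{145}{7}\right) + \frac{1}{-21}} = - \frac{3164}{\frac{180}{7} - \frac{1}{21}} = - \frac{3164}{\frac{77}{3}} = \left(-3164\right) \frac{3}{77} = - \frac{1356}{11}$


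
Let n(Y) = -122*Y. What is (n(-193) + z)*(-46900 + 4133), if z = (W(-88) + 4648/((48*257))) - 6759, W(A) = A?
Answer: -1101269024713/1542 ≈ -7.1418e+8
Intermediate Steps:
z = -10557493/1542 (z = (-88 + 4648/((48*257))) - 6759 = (-88 + 4648/12336) - 6759 = (-88 + 4648*(1/12336)) - 6759 = (-88 + 581/1542) - 6759 = -135115/1542 - 6759 = -10557493/1542 ≈ -6846.6)
(n(-193) + z)*(-46900 + 4133) = (-122*(-193) - 10557493/1542)*(-46900 + 4133) = (23546 - 10557493/1542)*(-42767) = (25750439/1542)*(-42767) = -1101269024713/1542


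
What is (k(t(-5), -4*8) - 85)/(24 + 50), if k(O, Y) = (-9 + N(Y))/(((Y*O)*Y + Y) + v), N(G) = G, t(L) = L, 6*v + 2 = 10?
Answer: -1313297/1143448 ≈ -1.1485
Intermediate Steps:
v = 4/3 (v = -1/3 + (1/6)*10 = -1/3 + 5/3 = 4/3 ≈ 1.3333)
k(O, Y) = (-9 + Y)/(4/3 + Y + O*Y**2) (k(O, Y) = (-9 + Y)/(((Y*O)*Y + Y) + 4/3) = (-9 + Y)/(((O*Y)*Y + Y) + 4/3) = (-9 + Y)/((O*Y**2 + Y) + 4/3) = (-9 + Y)/((Y + O*Y**2) + 4/3) = (-9 + Y)/(4/3 + Y + O*Y**2))
(k(t(-5), -4*8) - 85)/(24 + 50) = (3*(-9 - 4*8)/(4 + 3*(-4*8) + 3*(-5)*(-4*8)**2) - 85)/(24 + 50) = (3*(-9 - 32)/(4 + 3*(-32) + 3*(-5)*(-32)**2) - 85)/74 = (3*(-41)/(4 - 96 + 3*(-5)*1024) - 85)*(1/74) = (3*(-41)/(4 - 96 - 15360) - 85)*(1/74) = (3*(-41)/(-15452) - 85)*(1/74) = (3*(-1/15452)*(-41) - 85)*(1/74) = (123/15452 - 85)*(1/74) = -1313297/15452*1/74 = -1313297/1143448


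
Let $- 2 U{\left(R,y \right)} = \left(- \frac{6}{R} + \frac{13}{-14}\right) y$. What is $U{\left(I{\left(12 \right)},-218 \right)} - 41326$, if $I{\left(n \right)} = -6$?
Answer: $- \frac{578455}{14} \approx -41318.0$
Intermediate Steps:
$U{\left(R,y \right)} = - \frac{y \left(- \frac{13}{14} - \frac{6}{R}\right)}{2}$ ($U{\left(R,y \right)} = - \frac{\left(- \frac{6}{R} + \frac{13}{-14}\right) y}{2} = - \frac{\left(- \frac{6}{R} + 13 \left(- \frac{1}{14}\right)\right) y}{2} = - \frac{\left(- \frac{6}{R} - \frac{13}{14}\right) y}{2} = - \frac{\left(- \frac{13}{14} - \frac{6}{R}\right) y}{2} = - \frac{y \left(- \frac{13}{14} - \frac{6}{R}\right)}{2}$)
$U{\left(I{\left(12 \right)},-218 \right)} - 41326 = \frac{1}{28} \left(-218\right) \frac{1}{-6} \left(84 + 13 \left(-6\right)\right) - 41326 = \frac{1}{28} \left(-218\right) \left(- \frac{1}{6}\right) \left(84 - 78\right) - 41326 = \frac{1}{28} \left(-218\right) \left(- \frac{1}{6}\right) 6 - 41326 = \frac{109}{14} - 41326 = - \frac{578455}{14}$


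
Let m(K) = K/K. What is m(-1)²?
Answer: 1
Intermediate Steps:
m(K) = 1
m(-1)² = 1² = 1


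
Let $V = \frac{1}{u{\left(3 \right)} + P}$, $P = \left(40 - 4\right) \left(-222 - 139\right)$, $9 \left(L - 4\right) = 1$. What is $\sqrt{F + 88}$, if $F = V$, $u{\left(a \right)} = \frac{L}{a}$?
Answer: $\frac{\sqrt{10832722857115}}{350855} \approx 9.3808$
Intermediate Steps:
$L = \frac{37}{9}$ ($L = 4 + \frac{1}{9} \cdot 1 = 4 + \frac{1}{9} = \frac{37}{9} \approx 4.1111$)
$P = -12996$ ($P = 36 \left(-361\right) = -12996$)
$u{\left(a \right)} = \frac{37}{9 a}$
$V = - \frac{27}{350855}$ ($V = \frac{1}{\frac{37}{9 \cdot 3} - 12996} = \frac{1}{\frac{37}{9} \cdot \frac{1}{3} - 12996} = \frac{1}{\frac{37}{27} - 12996} = \frac{1}{- \frac{350855}{27}} = - \frac{27}{350855} \approx -7.6955 \cdot 10^{-5}$)
$F = - \frac{27}{350855} \approx -7.6955 \cdot 10^{-5}$
$\sqrt{F + 88} = \sqrt{- \frac{27}{350855} + 88} = \sqrt{\frac{30875213}{350855}} = \frac{\sqrt{10832722857115}}{350855}$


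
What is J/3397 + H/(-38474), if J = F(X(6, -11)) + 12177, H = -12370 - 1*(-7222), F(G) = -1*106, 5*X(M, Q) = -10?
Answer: 240953705/65348089 ≈ 3.6872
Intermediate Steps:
X(M, Q) = -2 (X(M, Q) = (1/5)*(-10) = -2)
F(G) = -106
H = -5148 (H = -12370 + 7222 = -5148)
J = 12071 (J = -106 + 12177 = 12071)
J/3397 + H/(-38474) = 12071/3397 - 5148/(-38474) = 12071*(1/3397) - 5148*(-1/38474) = 12071/3397 + 2574/19237 = 240953705/65348089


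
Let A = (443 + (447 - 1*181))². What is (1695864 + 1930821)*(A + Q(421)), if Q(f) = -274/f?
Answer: 767509641774495/421 ≈ 1.8231e+12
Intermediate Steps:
A = 502681 (A = (443 + (447 - 181))² = (443 + 266)² = 709² = 502681)
(1695864 + 1930821)*(A + Q(421)) = (1695864 + 1930821)*(502681 - 274/421) = 3626685*(502681 - 274*1/421) = 3626685*(502681 - 274/421) = 3626685*(211628427/421) = 767509641774495/421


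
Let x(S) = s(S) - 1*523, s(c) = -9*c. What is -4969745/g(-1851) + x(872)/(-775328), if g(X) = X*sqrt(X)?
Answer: 8371/775328 - 4969745*I*sqrt(1851)/3426201 ≈ 0.010797 - 62.406*I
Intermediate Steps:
g(X) = X**(3/2)
x(S) = -523 - 9*S (x(S) = -9*S - 1*523 = -9*S - 523 = -523 - 9*S)
-4969745/g(-1851) + x(872)/(-775328) = -4969745*I*sqrt(1851)/3426201 + (-523 - 9*872)/(-775328) = -4969745*I*sqrt(1851)/3426201 + (-523 - 7848)*(-1/775328) = -4969745*I*sqrt(1851)/3426201 - 8371*(-1/775328) = -4969745*I*sqrt(1851)/3426201 + 8371/775328 = 8371/775328 - 4969745*I*sqrt(1851)/3426201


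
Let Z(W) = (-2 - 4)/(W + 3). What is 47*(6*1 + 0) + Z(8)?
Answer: 3096/11 ≈ 281.45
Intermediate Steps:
Z(W) = -6/(3 + W)
47*(6*1 + 0) + Z(8) = 47*(6*1 + 0) - 6/(3 + 8) = 47*(6 + 0) - 6/11 = 47*6 - 6*1/11 = 282 - 6/11 = 3096/11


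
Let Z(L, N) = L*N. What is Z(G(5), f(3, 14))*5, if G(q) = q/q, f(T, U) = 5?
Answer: 25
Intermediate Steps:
G(q) = 1
Z(G(5), f(3, 14))*5 = (1*5)*5 = 5*5 = 25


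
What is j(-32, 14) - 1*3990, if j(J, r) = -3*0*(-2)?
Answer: -3990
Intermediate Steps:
j(J, r) = 0 (j(J, r) = 0*(-2) = 0)
j(-32, 14) - 1*3990 = 0 - 1*3990 = 0 - 3990 = -3990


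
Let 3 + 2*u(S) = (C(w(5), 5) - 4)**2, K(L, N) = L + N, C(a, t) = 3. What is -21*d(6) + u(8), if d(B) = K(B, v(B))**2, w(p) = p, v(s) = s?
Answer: -3025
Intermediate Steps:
u(S) = -1 (u(S) = -3/2 + (3 - 4)**2/2 = -3/2 + (1/2)*(-1)**2 = -3/2 + (1/2)*1 = -3/2 + 1/2 = -1)
d(B) = 4*B**2 (d(B) = (B + B)**2 = (2*B)**2 = 4*B**2)
-21*d(6) + u(8) = -84*6**2 - 1 = -84*36 - 1 = -21*144 - 1 = -3024 - 1 = -3025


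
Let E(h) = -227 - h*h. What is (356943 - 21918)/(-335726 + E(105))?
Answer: -335025/346978 ≈ -0.96555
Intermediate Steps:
E(h) = -227 - h²
(356943 - 21918)/(-335726 + E(105)) = (356943 - 21918)/(-335726 + (-227 - 1*105²)) = 335025/(-335726 + (-227 - 1*11025)) = 335025/(-335726 + (-227 - 11025)) = 335025/(-335726 - 11252) = 335025/(-346978) = 335025*(-1/346978) = -335025/346978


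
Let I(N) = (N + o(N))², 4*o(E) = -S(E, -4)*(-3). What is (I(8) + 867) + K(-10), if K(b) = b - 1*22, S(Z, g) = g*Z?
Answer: 1091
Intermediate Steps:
S(Z, g) = Z*g
o(E) = -3*E (o(E) = (-E*(-4)*(-3))/4 = (-(-4)*E*(-3))/4 = ((4*E)*(-3))/4 = (-12*E)/4 = -3*E)
K(b) = -22 + b (K(b) = b - 22 = -22 + b)
I(N) = 4*N² (I(N) = (N - 3*N)² = (-2*N)² = 4*N²)
(I(8) + 867) + K(-10) = (4*8² + 867) + (-22 - 10) = (4*64 + 867) - 32 = (256 + 867) - 32 = 1123 - 32 = 1091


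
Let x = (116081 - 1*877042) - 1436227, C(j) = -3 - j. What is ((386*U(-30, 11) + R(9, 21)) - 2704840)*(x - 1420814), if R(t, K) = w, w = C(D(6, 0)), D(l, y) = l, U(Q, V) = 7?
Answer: 9776373250294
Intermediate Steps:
w = -9 (w = -3 - 1*6 = -3 - 6 = -9)
R(t, K) = -9
x = -2197188 (x = (116081 - 877042) - 1436227 = -760961 - 1436227 = -2197188)
((386*U(-30, 11) + R(9, 21)) - 2704840)*(x - 1420814) = ((386*7 - 9) - 2704840)*(-2197188 - 1420814) = ((2702 - 9) - 2704840)*(-3618002) = (2693 - 2704840)*(-3618002) = -2702147*(-3618002) = 9776373250294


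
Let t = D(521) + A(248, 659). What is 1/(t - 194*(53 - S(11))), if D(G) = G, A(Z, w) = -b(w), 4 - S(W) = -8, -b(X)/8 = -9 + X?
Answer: -1/2233 ≈ -0.00044783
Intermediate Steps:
b(X) = 72 - 8*X (b(X) = -8*(-9 + X) = 72 - 8*X)
S(W) = 12 (S(W) = 4 - 1*(-8) = 4 + 8 = 12)
A(Z, w) = -72 + 8*w (A(Z, w) = -(72 - 8*w) = -72 + 8*w)
t = 5721 (t = 521 + (-72 + 8*659) = 521 + (-72 + 5272) = 521 + 5200 = 5721)
1/(t - 194*(53 - S(11))) = 1/(5721 - 194*(53 - 1*12)) = 1/(5721 - 194*(53 - 12)) = 1/(5721 - 194*41) = 1/(5721 - 7954) = 1/(-2233) = -1/2233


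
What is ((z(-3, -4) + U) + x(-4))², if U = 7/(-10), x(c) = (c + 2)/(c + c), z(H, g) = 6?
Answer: 12321/400 ≈ 30.802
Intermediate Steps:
x(c) = (2 + c)/(2*c) (x(c) = (2 + c)/((2*c)) = (2 + c)*(1/(2*c)) = (2 + c)/(2*c))
U = -7/10 (U = 7*(-⅒) = -7/10 ≈ -0.70000)
((z(-3, -4) + U) + x(-4))² = ((6 - 7/10) + (½)*(2 - 4)/(-4))² = (53/10 + (½)*(-¼)*(-2))² = (53/10 + ¼)² = (111/20)² = 12321/400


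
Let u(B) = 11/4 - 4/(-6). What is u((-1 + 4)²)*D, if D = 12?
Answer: 41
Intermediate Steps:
u(B) = 41/12 (u(B) = 11*(¼) - 4*(-⅙) = 11/4 + ⅔ = 41/12)
u((-1 + 4)²)*D = (41/12)*12 = 41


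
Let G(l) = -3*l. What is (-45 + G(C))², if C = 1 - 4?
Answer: 1296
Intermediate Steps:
C = -3
(-45 + G(C))² = (-45 - 3*(-3))² = (-45 + 9)² = (-36)² = 1296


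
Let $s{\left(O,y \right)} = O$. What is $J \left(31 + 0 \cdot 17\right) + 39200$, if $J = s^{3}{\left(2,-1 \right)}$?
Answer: $39448$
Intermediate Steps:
$J = 8$ ($J = 2^{3} = 8$)
$J \left(31 + 0 \cdot 17\right) + 39200 = 8 \left(31 + 0 \cdot 17\right) + 39200 = 8 \left(31 + 0\right) + 39200 = 8 \cdot 31 + 39200 = 248 + 39200 = 39448$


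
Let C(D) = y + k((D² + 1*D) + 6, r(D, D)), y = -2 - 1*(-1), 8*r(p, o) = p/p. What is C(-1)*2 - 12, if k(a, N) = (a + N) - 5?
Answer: -47/4 ≈ -11.750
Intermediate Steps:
r(p, o) = ⅛ (r(p, o) = (p/p)/8 = (⅛)*1 = ⅛)
k(a, N) = -5 + N + a (k(a, N) = (N + a) - 5 = -5 + N + a)
y = -1 (y = -2 + 1 = -1)
C(D) = ⅛ + D + D² (C(D) = -1 + (-5 + ⅛ + ((D² + 1*D) + 6)) = -1 + (-5 + ⅛ + ((D² + D) + 6)) = -1 + (-5 + ⅛ + ((D + D²) + 6)) = -1 + (-5 + ⅛ + (6 + D + D²)) = -1 + (9/8 + D + D²) = ⅛ + D + D²)
C(-1)*2 - 12 = (⅛ - 1 + (-1)²)*2 - 12 = (⅛ - 1 + 1)*2 - 12 = (⅛)*2 - 12 = ¼ - 12 = -47/4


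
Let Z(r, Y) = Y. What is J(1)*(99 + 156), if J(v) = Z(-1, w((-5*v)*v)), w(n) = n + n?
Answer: -2550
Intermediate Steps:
w(n) = 2*n
J(v) = -10*v**2 (J(v) = 2*((-5*v)*v) = 2*(-5*v**2) = -10*v**2)
J(1)*(99 + 156) = (-10*1**2)*(99 + 156) = -10*1*255 = -10*255 = -2550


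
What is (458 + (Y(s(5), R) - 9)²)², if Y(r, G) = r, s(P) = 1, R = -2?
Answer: 272484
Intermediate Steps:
(458 + (Y(s(5), R) - 9)²)² = (458 + (1 - 9)²)² = (458 + (-8)²)² = (458 + 64)² = 522² = 272484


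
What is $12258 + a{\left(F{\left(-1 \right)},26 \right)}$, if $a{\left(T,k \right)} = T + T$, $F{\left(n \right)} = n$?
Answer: $12256$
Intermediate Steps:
$a{\left(T,k \right)} = 2 T$
$12258 + a{\left(F{\left(-1 \right)},26 \right)} = 12258 + 2 \left(-1\right) = 12258 - 2 = 12256$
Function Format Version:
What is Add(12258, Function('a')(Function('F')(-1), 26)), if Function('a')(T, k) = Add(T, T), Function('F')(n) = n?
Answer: 12256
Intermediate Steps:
Function('a')(T, k) = Mul(2, T)
Add(12258, Function('a')(Function('F')(-1), 26)) = Add(12258, Mul(2, -1)) = Add(12258, -2) = 12256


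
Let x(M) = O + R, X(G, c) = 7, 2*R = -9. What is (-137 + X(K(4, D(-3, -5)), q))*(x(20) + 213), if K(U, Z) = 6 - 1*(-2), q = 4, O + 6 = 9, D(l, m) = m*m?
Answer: -27495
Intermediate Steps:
R = -9/2 (R = (1/2)*(-9) = -9/2 ≈ -4.5000)
D(l, m) = m**2
O = 3 (O = -6 + 9 = 3)
K(U, Z) = 8 (K(U, Z) = 6 + 2 = 8)
x(M) = -3/2 (x(M) = 3 - 9/2 = -3/2)
(-137 + X(K(4, D(-3, -5)), q))*(x(20) + 213) = (-137 + 7)*(-3/2 + 213) = -130*423/2 = -27495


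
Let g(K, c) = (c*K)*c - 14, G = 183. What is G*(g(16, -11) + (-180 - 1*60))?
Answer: 307806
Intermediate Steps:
g(K, c) = -14 + K*c² (g(K, c) = (K*c)*c - 14 = K*c² - 14 = -14 + K*c²)
G*(g(16, -11) + (-180 - 1*60)) = 183*((-14 + 16*(-11)²) + (-180 - 1*60)) = 183*((-14 + 16*121) + (-180 - 60)) = 183*((-14 + 1936) - 240) = 183*(1922 - 240) = 183*1682 = 307806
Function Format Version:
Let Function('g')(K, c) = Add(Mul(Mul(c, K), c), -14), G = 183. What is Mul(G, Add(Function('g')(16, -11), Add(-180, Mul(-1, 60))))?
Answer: 307806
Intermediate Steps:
Function('g')(K, c) = Add(-14, Mul(K, Pow(c, 2))) (Function('g')(K, c) = Add(Mul(Mul(K, c), c), -14) = Add(Mul(K, Pow(c, 2)), -14) = Add(-14, Mul(K, Pow(c, 2))))
Mul(G, Add(Function('g')(16, -11), Add(-180, Mul(-1, 60)))) = Mul(183, Add(Add(-14, Mul(16, Pow(-11, 2))), Add(-180, Mul(-1, 60)))) = Mul(183, Add(Add(-14, Mul(16, 121)), Add(-180, -60))) = Mul(183, Add(Add(-14, 1936), -240)) = Mul(183, Add(1922, -240)) = Mul(183, 1682) = 307806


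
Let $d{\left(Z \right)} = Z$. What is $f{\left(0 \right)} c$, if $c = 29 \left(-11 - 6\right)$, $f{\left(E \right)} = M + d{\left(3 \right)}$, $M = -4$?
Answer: $493$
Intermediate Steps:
$f{\left(E \right)} = -1$ ($f{\left(E \right)} = -4 + 3 = -1$)
$c = -493$ ($c = 29 \left(-17\right) = -493$)
$f{\left(0 \right)} c = \left(-1\right) \left(-493\right) = 493$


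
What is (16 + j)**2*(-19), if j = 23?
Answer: -28899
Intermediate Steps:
(16 + j)**2*(-19) = (16 + 23)**2*(-19) = 39**2*(-19) = 1521*(-19) = -28899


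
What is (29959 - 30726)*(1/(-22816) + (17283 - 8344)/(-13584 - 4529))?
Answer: 2651614381/7004512 ≈ 378.56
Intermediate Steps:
(29959 - 30726)*(1/(-22816) + (17283 - 8344)/(-13584 - 4529)) = -767*(-1/22816 + 8939/(-18113)) = -767*(-1/22816 + 8939*(-1/18113)) = -767*(-1/22816 - 8939/18113) = -767*(-203970337/413266208) = 2651614381/7004512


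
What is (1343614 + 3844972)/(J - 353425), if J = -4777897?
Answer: -2594293/2565661 ≈ -1.0112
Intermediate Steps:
(1343614 + 3844972)/(J - 353425) = (1343614 + 3844972)/(-4777897 - 353425) = 5188586/(-5131322) = 5188586*(-1/5131322) = -2594293/2565661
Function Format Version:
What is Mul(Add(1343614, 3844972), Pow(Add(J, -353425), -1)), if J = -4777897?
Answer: Rational(-2594293, 2565661) ≈ -1.0112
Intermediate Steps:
Mul(Add(1343614, 3844972), Pow(Add(J, -353425), -1)) = Mul(Add(1343614, 3844972), Pow(Add(-4777897, -353425), -1)) = Mul(5188586, Pow(-5131322, -1)) = Mul(5188586, Rational(-1, 5131322)) = Rational(-2594293, 2565661)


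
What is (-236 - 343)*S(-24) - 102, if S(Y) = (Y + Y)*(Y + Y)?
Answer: -1334118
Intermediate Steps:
S(Y) = 4*Y² (S(Y) = (2*Y)*(2*Y) = 4*Y²)
(-236 - 343)*S(-24) - 102 = (-236 - 343)*(4*(-24)²) - 102 = -2316*576 - 102 = -579*2304 - 102 = -1334016 - 102 = -1334118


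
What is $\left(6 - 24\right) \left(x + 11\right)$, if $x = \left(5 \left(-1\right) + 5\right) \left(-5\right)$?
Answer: $-198$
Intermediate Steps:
$x = 0$ ($x = \left(-5 + 5\right) \left(-5\right) = 0 \left(-5\right) = 0$)
$\left(6 - 24\right) \left(x + 11\right) = \left(6 - 24\right) \left(0 + 11\right) = \left(-18\right) 11 = -198$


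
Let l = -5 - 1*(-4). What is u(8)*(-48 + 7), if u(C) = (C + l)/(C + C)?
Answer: -287/16 ≈ -17.938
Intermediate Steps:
l = -1 (l = -5 + 4 = -1)
u(C) = (-1 + C)/(2*C) (u(C) = (C - 1)/(C + C) = (-1 + C)/((2*C)) = (-1 + C)*(1/(2*C)) = (-1 + C)/(2*C))
u(8)*(-48 + 7) = ((½)*(-1 + 8)/8)*(-48 + 7) = ((½)*(⅛)*7)*(-41) = (7/16)*(-41) = -287/16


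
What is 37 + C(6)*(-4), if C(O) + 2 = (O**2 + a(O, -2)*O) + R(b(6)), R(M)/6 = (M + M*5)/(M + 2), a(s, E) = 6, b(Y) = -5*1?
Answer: -483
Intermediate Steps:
b(Y) = -5
R(M) = 36*M/(2 + M) (R(M) = 6*((M + M*5)/(M + 2)) = 6*((M + 5*M)/(2 + M)) = 6*((6*M)/(2 + M)) = 6*(6*M/(2 + M)) = 36*M/(2 + M))
C(O) = 58 + O**2 + 6*O (C(O) = -2 + ((O**2 + 6*O) + 36*(-5)/(2 - 5)) = -2 + ((O**2 + 6*O) + 36*(-5)/(-3)) = -2 + ((O**2 + 6*O) + 36*(-5)*(-1/3)) = -2 + ((O**2 + 6*O) + 60) = -2 + (60 + O**2 + 6*O) = 58 + O**2 + 6*O)
37 + C(6)*(-4) = 37 + (58 + 6**2 + 6*6)*(-4) = 37 + (58 + 36 + 36)*(-4) = 37 + 130*(-4) = 37 - 520 = -483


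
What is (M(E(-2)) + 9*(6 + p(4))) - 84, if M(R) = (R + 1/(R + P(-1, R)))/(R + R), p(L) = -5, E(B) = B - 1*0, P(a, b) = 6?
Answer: -1193/16 ≈ -74.563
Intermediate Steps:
E(B) = B (E(B) = B + 0 = B)
M(R) = (R + 1/(6 + R))/(2*R) (M(R) = (R + 1/(R + 6))/(R + R) = (R + 1/(6 + R))/((2*R)) = (R + 1/(6 + R))*(1/(2*R)) = (R + 1/(6 + R))/(2*R))
(M(E(-2)) + 9*(6 + p(4))) - 84 = ((½)*(1 + (-2)² + 6*(-2))/(-2*(6 - 2)) + 9*(6 - 5)) - 84 = ((½)*(-½)*(1 + 4 - 12)/4 + 9*1) - 84 = ((½)*(-½)*(¼)*(-7) + 9) - 84 = (7/16 + 9) - 84 = 151/16 - 84 = -1193/16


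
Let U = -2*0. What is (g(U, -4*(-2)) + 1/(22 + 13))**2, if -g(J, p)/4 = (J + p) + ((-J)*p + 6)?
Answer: 3837681/1225 ≈ 3132.8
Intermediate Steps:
U = 0
g(J, p) = -24 - 4*J - 4*p + 4*J*p (g(J, p) = -4*((J + p) + ((-J)*p + 6)) = -4*((J + p) + (-J*p + 6)) = -4*((J + p) + (6 - J*p)) = -4*(6 + J + p - J*p) = -24 - 4*J - 4*p + 4*J*p)
(g(U, -4*(-2)) + 1/(22 + 13))**2 = ((-24 - 4*0 - (-16)*(-2) + 4*0*(-4*(-2))) + 1/(22 + 13))**2 = ((-24 + 0 - 4*8 + 4*0*8) + 1/35)**2 = ((-24 + 0 - 32 + 0) + 1/35)**2 = (-56 + 1/35)**2 = (-1959/35)**2 = 3837681/1225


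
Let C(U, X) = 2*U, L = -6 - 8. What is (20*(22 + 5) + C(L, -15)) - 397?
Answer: 115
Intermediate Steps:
L = -14
(20*(22 + 5) + C(L, -15)) - 397 = (20*(22 + 5) + 2*(-14)) - 397 = (20*27 - 28) - 397 = (540 - 28) - 397 = 512 - 397 = 115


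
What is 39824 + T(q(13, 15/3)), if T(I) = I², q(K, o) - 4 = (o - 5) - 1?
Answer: 39833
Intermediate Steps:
q(K, o) = -2 + o (q(K, o) = 4 + ((o - 5) - 1) = 4 + ((-5 + o) - 1) = 4 + (-6 + o) = -2 + o)
39824 + T(q(13, 15/3)) = 39824 + (-2 + 15/3)² = 39824 + (-2 + 15*(⅓))² = 39824 + (-2 + 5)² = 39824 + 3² = 39824 + 9 = 39833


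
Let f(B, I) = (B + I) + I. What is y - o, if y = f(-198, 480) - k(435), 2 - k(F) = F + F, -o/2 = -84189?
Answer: -166748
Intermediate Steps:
f(B, I) = B + 2*I
o = 168378 (o = -2*(-84189) = 168378)
k(F) = 2 - 2*F (k(F) = 2 - (F + F) = 2 - 2*F)
y = 1630 (y = (-198 + 2*480) - (2 - 2*435) = (-198 + 960) - (2 - 870) = 762 - 1*(-868) = 762 + 868 = 1630)
y - o = 1630 - 1*168378 = 1630 - 168378 = -166748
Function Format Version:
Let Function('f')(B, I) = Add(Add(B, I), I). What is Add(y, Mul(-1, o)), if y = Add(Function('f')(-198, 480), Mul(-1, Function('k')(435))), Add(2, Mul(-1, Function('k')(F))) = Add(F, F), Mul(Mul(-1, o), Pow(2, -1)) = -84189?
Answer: -166748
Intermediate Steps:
Function('f')(B, I) = Add(B, Mul(2, I))
o = 168378 (o = Mul(-2, -84189) = 168378)
Function('k')(F) = Add(2, Mul(-2, F)) (Function('k')(F) = Add(2, Mul(-1, Add(F, F))) = Add(2, Mul(-1, Mul(2, F))) = Add(2, Mul(-2, F)))
y = 1630 (y = Add(Add(-198, Mul(2, 480)), Mul(-1, Add(2, Mul(-2, 435)))) = Add(Add(-198, 960), Mul(-1, Add(2, -870))) = Add(762, Mul(-1, -868)) = Add(762, 868) = 1630)
Add(y, Mul(-1, o)) = Add(1630, Mul(-1, 168378)) = Add(1630, -168378) = -166748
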